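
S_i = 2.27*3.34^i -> [2.27, 7.58, 25.32, 84.58, 282.5]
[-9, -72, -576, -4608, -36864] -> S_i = -9*8^i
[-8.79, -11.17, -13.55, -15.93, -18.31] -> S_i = -8.79 + -2.38*i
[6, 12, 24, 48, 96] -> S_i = 6*2^i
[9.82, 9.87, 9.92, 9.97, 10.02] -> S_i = 9.82 + 0.05*i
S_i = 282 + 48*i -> [282, 330, 378, 426, 474]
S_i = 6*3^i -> [6, 18, 54, 162, 486]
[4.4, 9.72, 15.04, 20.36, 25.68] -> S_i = 4.40 + 5.32*i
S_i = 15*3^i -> [15, 45, 135, 405, 1215]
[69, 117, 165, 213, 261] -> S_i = 69 + 48*i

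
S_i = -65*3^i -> [-65, -195, -585, -1755, -5265]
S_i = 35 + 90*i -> [35, 125, 215, 305, 395]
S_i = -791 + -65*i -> [-791, -856, -921, -986, -1051]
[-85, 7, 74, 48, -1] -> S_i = Random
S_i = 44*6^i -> [44, 264, 1584, 9504, 57024]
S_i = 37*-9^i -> [37, -333, 2997, -26973, 242757]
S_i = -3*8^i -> [-3, -24, -192, -1536, -12288]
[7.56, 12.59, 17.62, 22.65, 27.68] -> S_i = 7.56 + 5.03*i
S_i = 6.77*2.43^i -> [6.77, 16.45, 39.98, 97.14, 236.06]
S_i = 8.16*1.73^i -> [8.16, 14.12, 24.42, 42.25, 73.09]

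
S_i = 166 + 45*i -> [166, 211, 256, 301, 346]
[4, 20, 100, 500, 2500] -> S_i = 4*5^i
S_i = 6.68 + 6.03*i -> [6.68, 12.71, 18.74, 24.77, 30.8]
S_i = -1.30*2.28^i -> [-1.3, -2.96, -6.76, -15.41, -35.13]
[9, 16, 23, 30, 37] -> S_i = 9 + 7*i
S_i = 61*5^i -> [61, 305, 1525, 7625, 38125]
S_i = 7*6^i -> [7, 42, 252, 1512, 9072]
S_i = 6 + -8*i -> [6, -2, -10, -18, -26]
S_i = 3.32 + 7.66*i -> [3.32, 10.98, 18.64, 26.3, 33.96]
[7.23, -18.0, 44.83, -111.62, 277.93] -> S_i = 7.23*(-2.49)^i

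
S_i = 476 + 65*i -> [476, 541, 606, 671, 736]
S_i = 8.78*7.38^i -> [8.78, 64.8, 478.2, 3529.1, 26044.74]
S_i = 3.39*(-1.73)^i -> [3.39, -5.86, 10.15, -17.55, 30.37]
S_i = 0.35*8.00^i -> [0.35, 2.8, 22.4, 179.2, 1433.6]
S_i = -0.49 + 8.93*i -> [-0.49, 8.44, 17.37, 26.3, 35.23]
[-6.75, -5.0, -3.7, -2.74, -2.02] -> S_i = -6.75*0.74^i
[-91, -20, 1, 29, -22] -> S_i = Random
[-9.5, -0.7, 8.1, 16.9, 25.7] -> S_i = -9.50 + 8.80*i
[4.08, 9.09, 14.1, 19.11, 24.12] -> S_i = 4.08 + 5.01*i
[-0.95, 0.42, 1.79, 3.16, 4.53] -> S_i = -0.95 + 1.37*i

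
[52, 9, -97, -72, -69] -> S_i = Random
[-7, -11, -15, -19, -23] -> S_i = -7 + -4*i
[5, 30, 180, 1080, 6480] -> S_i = 5*6^i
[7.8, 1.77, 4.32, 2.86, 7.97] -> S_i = Random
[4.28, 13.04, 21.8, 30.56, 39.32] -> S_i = 4.28 + 8.76*i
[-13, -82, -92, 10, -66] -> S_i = Random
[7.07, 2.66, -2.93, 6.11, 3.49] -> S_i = Random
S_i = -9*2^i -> [-9, -18, -36, -72, -144]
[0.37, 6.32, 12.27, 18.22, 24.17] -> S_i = 0.37 + 5.95*i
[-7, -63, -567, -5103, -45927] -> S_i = -7*9^i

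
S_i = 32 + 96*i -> [32, 128, 224, 320, 416]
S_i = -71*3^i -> [-71, -213, -639, -1917, -5751]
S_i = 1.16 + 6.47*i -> [1.16, 7.63, 14.1, 20.57, 27.04]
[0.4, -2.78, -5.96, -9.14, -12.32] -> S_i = 0.40 + -3.18*i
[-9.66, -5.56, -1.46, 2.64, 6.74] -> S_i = -9.66 + 4.10*i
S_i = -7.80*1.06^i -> [-7.8, -8.27, -8.76, -9.29, -9.85]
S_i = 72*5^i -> [72, 360, 1800, 9000, 45000]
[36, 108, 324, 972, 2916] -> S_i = 36*3^i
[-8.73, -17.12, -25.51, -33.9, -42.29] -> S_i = -8.73 + -8.39*i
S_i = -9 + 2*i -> [-9, -7, -5, -3, -1]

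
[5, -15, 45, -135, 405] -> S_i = 5*-3^i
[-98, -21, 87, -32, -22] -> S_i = Random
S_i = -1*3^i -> [-1, -3, -9, -27, -81]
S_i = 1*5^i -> [1, 5, 25, 125, 625]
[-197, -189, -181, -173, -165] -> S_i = -197 + 8*i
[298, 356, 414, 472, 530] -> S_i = 298 + 58*i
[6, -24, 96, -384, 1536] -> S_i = 6*-4^i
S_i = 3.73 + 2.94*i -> [3.73, 6.67, 9.61, 12.55, 15.49]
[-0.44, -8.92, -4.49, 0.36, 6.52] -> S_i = Random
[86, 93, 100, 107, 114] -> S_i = 86 + 7*i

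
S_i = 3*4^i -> [3, 12, 48, 192, 768]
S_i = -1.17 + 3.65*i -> [-1.17, 2.48, 6.13, 9.78, 13.43]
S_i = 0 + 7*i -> [0, 7, 14, 21, 28]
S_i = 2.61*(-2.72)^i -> [2.61, -7.1, 19.31, -52.52, 142.86]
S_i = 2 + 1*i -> [2, 3, 4, 5, 6]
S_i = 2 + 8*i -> [2, 10, 18, 26, 34]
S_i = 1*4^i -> [1, 4, 16, 64, 256]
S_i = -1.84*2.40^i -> [-1.84, -4.42, -10.6, -25.44, -61.05]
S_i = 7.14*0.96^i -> [7.14, 6.85, 6.58, 6.32, 6.06]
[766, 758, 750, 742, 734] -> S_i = 766 + -8*i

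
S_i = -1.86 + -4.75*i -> [-1.86, -6.61, -11.36, -16.11, -20.86]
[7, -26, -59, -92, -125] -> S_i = 7 + -33*i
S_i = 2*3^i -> [2, 6, 18, 54, 162]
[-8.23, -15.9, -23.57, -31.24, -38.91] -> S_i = -8.23 + -7.67*i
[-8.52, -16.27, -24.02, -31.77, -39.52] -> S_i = -8.52 + -7.75*i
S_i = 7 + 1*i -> [7, 8, 9, 10, 11]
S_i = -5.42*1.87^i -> [-5.42, -10.14, -18.95, -35.44, -66.28]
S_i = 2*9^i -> [2, 18, 162, 1458, 13122]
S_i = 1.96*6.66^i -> [1.96, 13.05, 86.94, 579.0, 3856.14]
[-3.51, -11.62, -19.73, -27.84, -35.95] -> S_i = -3.51 + -8.11*i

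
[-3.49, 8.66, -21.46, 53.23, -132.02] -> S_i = -3.49*(-2.48)^i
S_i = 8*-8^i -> [8, -64, 512, -4096, 32768]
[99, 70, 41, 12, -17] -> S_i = 99 + -29*i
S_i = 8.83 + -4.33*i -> [8.83, 4.5, 0.17, -4.16, -8.49]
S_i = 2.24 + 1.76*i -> [2.24, 4.0, 5.76, 7.52, 9.28]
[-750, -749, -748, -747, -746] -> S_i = -750 + 1*i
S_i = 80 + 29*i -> [80, 109, 138, 167, 196]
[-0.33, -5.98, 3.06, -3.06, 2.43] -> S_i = Random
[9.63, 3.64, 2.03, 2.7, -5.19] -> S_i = Random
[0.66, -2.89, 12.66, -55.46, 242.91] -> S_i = 0.66*(-4.38)^i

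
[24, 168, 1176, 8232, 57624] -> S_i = 24*7^i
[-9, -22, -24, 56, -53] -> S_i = Random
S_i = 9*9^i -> [9, 81, 729, 6561, 59049]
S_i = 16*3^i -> [16, 48, 144, 432, 1296]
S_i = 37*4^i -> [37, 148, 592, 2368, 9472]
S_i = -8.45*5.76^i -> [-8.45, -48.67, -280.35, -1614.82, -9301.36]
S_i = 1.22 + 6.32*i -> [1.22, 7.54, 13.86, 20.18, 26.5]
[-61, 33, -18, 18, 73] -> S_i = Random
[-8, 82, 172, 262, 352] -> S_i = -8 + 90*i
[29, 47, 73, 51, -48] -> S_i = Random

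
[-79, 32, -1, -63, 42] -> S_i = Random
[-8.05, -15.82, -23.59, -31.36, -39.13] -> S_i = -8.05 + -7.77*i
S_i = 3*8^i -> [3, 24, 192, 1536, 12288]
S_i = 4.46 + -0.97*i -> [4.46, 3.49, 2.52, 1.55, 0.58]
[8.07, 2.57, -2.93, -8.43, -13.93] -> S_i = 8.07 + -5.50*i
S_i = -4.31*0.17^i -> [-4.31, -0.73, -0.12, -0.02, -0.0]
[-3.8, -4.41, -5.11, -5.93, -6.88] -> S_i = -3.80*1.16^i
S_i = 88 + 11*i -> [88, 99, 110, 121, 132]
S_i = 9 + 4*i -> [9, 13, 17, 21, 25]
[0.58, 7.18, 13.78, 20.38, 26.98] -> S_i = 0.58 + 6.60*i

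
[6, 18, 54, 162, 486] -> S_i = 6*3^i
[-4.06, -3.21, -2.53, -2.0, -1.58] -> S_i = -4.06*0.79^i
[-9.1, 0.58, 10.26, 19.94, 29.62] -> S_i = -9.10 + 9.68*i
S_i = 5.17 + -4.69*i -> [5.17, 0.48, -4.21, -8.9, -13.59]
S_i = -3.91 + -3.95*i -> [-3.91, -7.86, -11.81, -15.76, -19.71]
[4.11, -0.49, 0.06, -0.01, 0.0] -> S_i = 4.11*(-0.12)^i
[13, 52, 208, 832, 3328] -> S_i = 13*4^i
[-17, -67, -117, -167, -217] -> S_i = -17 + -50*i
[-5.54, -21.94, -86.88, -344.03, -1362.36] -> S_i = -5.54*3.96^i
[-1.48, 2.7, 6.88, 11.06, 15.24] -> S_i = -1.48 + 4.18*i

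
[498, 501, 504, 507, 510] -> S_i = 498 + 3*i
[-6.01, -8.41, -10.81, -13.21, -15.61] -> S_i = -6.01 + -2.40*i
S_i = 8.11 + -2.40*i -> [8.11, 5.71, 3.31, 0.91, -1.49]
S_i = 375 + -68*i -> [375, 307, 239, 171, 103]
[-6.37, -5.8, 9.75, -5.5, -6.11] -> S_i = Random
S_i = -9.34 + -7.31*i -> [-9.34, -16.65, -23.96, -31.27, -38.58]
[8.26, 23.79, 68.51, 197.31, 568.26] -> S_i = 8.26*2.88^i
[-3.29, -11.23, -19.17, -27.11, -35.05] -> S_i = -3.29 + -7.94*i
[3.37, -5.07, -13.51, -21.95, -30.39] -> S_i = 3.37 + -8.44*i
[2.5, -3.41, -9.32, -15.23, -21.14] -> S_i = 2.50 + -5.91*i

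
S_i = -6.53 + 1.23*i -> [-6.53, -5.3, -4.07, -2.84, -1.61]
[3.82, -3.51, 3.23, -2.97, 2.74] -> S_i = 3.82*(-0.92)^i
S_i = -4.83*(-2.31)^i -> [-4.83, 11.16, -25.77, 59.54, -137.53]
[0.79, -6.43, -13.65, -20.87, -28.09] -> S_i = 0.79 + -7.22*i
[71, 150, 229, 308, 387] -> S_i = 71 + 79*i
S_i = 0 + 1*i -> [0, 1, 2, 3, 4]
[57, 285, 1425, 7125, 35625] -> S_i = 57*5^i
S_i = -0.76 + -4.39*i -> [-0.76, -5.15, -9.54, -13.93, -18.32]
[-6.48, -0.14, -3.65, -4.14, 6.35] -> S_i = Random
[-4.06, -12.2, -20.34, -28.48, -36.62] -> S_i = -4.06 + -8.14*i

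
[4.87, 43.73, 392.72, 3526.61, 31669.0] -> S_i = 4.87*8.98^i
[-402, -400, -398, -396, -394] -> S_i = -402 + 2*i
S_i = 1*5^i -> [1, 5, 25, 125, 625]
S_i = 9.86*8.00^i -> [9.86, 78.88, 631.04, 5048.32, 40386.56]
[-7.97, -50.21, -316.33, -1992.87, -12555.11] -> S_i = -7.97*6.30^i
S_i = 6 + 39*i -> [6, 45, 84, 123, 162]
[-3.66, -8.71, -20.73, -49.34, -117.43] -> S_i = -3.66*2.38^i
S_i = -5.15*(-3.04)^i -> [-5.15, 15.66, -47.59, 144.69, -439.85]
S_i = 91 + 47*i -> [91, 138, 185, 232, 279]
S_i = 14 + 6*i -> [14, 20, 26, 32, 38]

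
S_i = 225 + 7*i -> [225, 232, 239, 246, 253]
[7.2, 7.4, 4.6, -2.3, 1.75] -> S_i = Random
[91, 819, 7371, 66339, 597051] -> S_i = 91*9^i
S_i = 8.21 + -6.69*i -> [8.21, 1.52, -5.17, -11.86, -18.55]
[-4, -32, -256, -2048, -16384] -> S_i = -4*8^i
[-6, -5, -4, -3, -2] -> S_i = -6 + 1*i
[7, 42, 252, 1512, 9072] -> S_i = 7*6^i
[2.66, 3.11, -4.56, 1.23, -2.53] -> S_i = Random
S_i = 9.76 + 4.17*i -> [9.76, 13.93, 18.1, 22.27, 26.44]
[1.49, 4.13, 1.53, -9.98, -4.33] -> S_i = Random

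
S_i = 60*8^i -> [60, 480, 3840, 30720, 245760]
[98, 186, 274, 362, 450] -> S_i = 98 + 88*i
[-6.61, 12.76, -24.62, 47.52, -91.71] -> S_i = -6.61*(-1.93)^i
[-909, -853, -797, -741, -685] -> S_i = -909 + 56*i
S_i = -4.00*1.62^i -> [-4.0, -6.48, -10.5, -17.01, -27.55]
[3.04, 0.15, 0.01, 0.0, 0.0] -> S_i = 3.04*0.05^i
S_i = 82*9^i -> [82, 738, 6642, 59778, 538002]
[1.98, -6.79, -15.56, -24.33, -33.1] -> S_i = 1.98 + -8.77*i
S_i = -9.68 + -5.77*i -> [-9.68, -15.45, -21.22, -26.99, -32.76]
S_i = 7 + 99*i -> [7, 106, 205, 304, 403]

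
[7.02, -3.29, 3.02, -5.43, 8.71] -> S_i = Random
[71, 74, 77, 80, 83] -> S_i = 71 + 3*i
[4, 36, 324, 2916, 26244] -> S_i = 4*9^i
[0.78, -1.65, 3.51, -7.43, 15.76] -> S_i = 0.78*(-2.12)^i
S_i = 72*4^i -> [72, 288, 1152, 4608, 18432]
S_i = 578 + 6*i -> [578, 584, 590, 596, 602]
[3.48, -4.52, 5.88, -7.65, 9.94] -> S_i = 3.48*(-1.30)^i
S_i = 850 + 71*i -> [850, 921, 992, 1063, 1134]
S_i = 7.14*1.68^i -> [7.14, 12.0, 20.15, 33.86, 56.88]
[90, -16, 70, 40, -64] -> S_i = Random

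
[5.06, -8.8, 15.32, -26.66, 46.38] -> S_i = 5.06*(-1.74)^i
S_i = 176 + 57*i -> [176, 233, 290, 347, 404]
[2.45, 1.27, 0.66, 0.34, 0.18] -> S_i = 2.45*0.52^i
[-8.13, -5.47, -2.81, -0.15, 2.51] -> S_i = -8.13 + 2.66*i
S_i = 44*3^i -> [44, 132, 396, 1188, 3564]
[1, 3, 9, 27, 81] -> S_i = 1*3^i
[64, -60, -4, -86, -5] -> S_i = Random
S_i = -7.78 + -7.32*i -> [-7.78, -15.1, -22.42, -29.74, -37.06]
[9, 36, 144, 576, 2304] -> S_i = 9*4^i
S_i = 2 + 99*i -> [2, 101, 200, 299, 398]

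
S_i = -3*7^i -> [-3, -21, -147, -1029, -7203]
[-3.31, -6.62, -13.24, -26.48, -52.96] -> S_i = -3.31*2.00^i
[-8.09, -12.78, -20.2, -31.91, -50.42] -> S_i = -8.09*1.58^i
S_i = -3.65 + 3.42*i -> [-3.65, -0.23, 3.19, 6.61, 10.03]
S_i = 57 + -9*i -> [57, 48, 39, 30, 21]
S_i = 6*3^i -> [6, 18, 54, 162, 486]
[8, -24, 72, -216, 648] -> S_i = 8*-3^i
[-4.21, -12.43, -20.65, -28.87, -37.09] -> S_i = -4.21 + -8.22*i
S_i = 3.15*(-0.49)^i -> [3.15, -1.54, 0.76, -0.37, 0.18]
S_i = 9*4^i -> [9, 36, 144, 576, 2304]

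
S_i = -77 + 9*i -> [-77, -68, -59, -50, -41]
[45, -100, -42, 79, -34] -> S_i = Random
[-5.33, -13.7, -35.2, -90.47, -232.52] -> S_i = -5.33*2.57^i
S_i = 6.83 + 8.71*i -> [6.83, 15.54, 24.25, 32.96, 41.67]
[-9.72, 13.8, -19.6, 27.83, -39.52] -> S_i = -9.72*(-1.42)^i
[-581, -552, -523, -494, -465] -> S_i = -581 + 29*i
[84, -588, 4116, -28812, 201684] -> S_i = 84*-7^i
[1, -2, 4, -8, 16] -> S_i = 1*-2^i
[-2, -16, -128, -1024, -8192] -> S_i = -2*8^i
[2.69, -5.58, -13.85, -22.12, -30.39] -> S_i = 2.69 + -8.27*i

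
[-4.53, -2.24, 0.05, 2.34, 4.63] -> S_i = -4.53 + 2.29*i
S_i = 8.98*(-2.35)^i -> [8.98, -21.1, 49.59, -116.54, 273.87]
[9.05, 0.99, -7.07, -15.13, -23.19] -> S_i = 9.05 + -8.06*i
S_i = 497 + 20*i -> [497, 517, 537, 557, 577]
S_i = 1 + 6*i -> [1, 7, 13, 19, 25]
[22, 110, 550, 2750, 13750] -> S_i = 22*5^i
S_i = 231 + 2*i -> [231, 233, 235, 237, 239]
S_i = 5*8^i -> [5, 40, 320, 2560, 20480]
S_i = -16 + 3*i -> [-16, -13, -10, -7, -4]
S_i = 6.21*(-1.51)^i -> [6.21, -9.38, 14.16, -21.38, 32.28]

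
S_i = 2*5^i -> [2, 10, 50, 250, 1250]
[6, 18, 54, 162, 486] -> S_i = 6*3^i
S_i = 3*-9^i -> [3, -27, 243, -2187, 19683]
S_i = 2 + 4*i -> [2, 6, 10, 14, 18]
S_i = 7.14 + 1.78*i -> [7.14, 8.92, 10.7, 12.48, 14.26]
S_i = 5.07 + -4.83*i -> [5.07, 0.24, -4.59, -9.42, -14.25]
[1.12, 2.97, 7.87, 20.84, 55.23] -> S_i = 1.12*2.65^i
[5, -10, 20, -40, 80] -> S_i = 5*-2^i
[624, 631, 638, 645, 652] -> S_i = 624 + 7*i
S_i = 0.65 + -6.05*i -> [0.65, -5.4, -11.45, -17.5, -23.55]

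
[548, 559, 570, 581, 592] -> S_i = 548 + 11*i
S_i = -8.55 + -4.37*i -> [-8.55, -12.92, -17.29, -21.66, -26.03]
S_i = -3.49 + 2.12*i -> [-3.49, -1.37, 0.75, 2.87, 4.99]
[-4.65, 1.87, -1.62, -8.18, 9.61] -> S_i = Random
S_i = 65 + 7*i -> [65, 72, 79, 86, 93]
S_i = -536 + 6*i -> [-536, -530, -524, -518, -512]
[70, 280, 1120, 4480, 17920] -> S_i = 70*4^i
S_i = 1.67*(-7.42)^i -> [1.67, -12.39, 91.94, -682.23, 5062.12]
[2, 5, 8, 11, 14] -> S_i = 2 + 3*i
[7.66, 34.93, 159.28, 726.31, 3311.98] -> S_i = 7.66*4.56^i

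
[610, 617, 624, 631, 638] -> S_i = 610 + 7*i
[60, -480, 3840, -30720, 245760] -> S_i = 60*-8^i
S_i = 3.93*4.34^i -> [3.93, 17.06, 74.02, 321.26, 1394.28]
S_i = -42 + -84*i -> [-42, -126, -210, -294, -378]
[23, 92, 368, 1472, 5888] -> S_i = 23*4^i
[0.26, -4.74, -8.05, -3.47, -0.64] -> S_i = Random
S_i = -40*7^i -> [-40, -280, -1960, -13720, -96040]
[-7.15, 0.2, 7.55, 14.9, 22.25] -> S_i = -7.15 + 7.35*i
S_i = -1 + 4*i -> [-1, 3, 7, 11, 15]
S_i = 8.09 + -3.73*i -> [8.09, 4.36, 0.63, -3.1, -6.83]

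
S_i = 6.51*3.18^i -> [6.51, 20.7, 65.83, 209.34, 665.72]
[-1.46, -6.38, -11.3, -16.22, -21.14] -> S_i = -1.46 + -4.92*i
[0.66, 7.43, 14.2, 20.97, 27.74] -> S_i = 0.66 + 6.77*i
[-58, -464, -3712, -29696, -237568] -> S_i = -58*8^i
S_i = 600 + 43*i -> [600, 643, 686, 729, 772]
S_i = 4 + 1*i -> [4, 5, 6, 7, 8]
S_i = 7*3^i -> [7, 21, 63, 189, 567]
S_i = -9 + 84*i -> [-9, 75, 159, 243, 327]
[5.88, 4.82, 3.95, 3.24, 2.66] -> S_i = 5.88*0.82^i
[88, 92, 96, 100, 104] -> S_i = 88 + 4*i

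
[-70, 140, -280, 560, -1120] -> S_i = -70*-2^i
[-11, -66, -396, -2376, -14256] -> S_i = -11*6^i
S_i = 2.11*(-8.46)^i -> [2.11, -17.85, 151.02, -1277.6, 10808.46]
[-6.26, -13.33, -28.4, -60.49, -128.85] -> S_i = -6.26*2.13^i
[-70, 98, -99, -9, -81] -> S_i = Random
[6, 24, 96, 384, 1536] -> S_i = 6*4^i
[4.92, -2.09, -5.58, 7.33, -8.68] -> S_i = Random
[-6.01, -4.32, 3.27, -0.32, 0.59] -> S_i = Random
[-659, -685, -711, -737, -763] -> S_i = -659 + -26*i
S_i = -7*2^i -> [-7, -14, -28, -56, -112]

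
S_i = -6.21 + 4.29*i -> [-6.21, -1.92, 2.37, 6.66, 10.95]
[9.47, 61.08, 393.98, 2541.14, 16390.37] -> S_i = 9.47*6.45^i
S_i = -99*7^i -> [-99, -693, -4851, -33957, -237699]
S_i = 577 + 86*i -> [577, 663, 749, 835, 921]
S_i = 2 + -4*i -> [2, -2, -6, -10, -14]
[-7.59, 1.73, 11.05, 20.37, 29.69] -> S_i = -7.59 + 9.32*i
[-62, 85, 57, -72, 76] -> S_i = Random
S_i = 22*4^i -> [22, 88, 352, 1408, 5632]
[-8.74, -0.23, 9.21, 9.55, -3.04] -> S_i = Random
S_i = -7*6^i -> [-7, -42, -252, -1512, -9072]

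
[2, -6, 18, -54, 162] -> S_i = 2*-3^i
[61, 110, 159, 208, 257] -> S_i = 61 + 49*i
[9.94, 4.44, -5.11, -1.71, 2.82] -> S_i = Random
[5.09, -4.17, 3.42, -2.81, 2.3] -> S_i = 5.09*(-0.82)^i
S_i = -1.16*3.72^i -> [-1.16, -4.32, -16.05, -59.72, -222.14]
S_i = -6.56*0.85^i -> [-6.56, -5.58, -4.74, -4.03, -3.42]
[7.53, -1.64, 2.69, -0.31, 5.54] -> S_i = Random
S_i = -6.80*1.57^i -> [-6.8, -10.68, -16.76, -26.32, -41.31]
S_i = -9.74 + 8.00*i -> [-9.74, -1.74, 6.26, 14.26, 22.26]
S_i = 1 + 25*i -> [1, 26, 51, 76, 101]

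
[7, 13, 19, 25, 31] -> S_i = 7 + 6*i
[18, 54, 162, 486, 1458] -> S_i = 18*3^i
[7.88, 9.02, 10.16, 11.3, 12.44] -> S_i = 7.88 + 1.14*i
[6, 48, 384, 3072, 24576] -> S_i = 6*8^i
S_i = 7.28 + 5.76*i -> [7.28, 13.04, 18.8, 24.56, 30.32]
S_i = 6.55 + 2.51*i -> [6.55, 9.06, 11.57, 14.08, 16.59]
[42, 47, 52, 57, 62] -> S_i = 42 + 5*i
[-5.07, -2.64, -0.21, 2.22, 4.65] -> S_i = -5.07 + 2.43*i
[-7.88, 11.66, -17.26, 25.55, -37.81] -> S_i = -7.88*(-1.48)^i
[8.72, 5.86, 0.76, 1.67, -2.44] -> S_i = Random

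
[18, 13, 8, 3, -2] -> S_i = 18 + -5*i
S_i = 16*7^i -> [16, 112, 784, 5488, 38416]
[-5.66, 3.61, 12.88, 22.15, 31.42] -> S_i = -5.66 + 9.27*i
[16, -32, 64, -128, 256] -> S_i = 16*-2^i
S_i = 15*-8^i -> [15, -120, 960, -7680, 61440]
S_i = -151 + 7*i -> [-151, -144, -137, -130, -123]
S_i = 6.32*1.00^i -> [6.32, 6.32, 6.32, 6.32, 6.32]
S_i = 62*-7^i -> [62, -434, 3038, -21266, 148862]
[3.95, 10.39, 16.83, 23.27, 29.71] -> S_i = 3.95 + 6.44*i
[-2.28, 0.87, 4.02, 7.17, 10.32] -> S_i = -2.28 + 3.15*i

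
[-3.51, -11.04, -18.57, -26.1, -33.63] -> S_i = -3.51 + -7.53*i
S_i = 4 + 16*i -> [4, 20, 36, 52, 68]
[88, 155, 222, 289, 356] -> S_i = 88 + 67*i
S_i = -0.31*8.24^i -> [-0.31, -2.55, -21.05, -173.44, -1429.13]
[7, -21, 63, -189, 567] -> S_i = 7*-3^i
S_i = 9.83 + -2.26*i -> [9.83, 7.57, 5.31, 3.05, 0.79]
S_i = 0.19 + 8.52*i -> [0.19, 8.71, 17.23, 25.75, 34.27]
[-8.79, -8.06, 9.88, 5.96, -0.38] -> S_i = Random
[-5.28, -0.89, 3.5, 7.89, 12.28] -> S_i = -5.28 + 4.39*i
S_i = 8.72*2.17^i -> [8.72, 18.92, 41.06, 89.1, 193.36]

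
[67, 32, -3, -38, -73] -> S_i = 67 + -35*i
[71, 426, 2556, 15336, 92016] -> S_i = 71*6^i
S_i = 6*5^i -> [6, 30, 150, 750, 3750]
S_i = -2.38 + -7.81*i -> [-2.38, -10.19, -18.0, -25.81, -33.62]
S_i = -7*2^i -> [-7, -14, -28, -56, -112]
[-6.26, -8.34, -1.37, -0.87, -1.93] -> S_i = Random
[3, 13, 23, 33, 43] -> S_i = 3 + 10*i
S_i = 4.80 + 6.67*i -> [4.8, 11.47, 18.14, 24.81, 31.48]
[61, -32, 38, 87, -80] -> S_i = Random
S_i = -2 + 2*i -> [-2, 0, 2, 4, 6]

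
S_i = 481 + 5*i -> [481, 486, 491, 496, 501]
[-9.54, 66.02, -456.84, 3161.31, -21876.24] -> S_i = -9.54*(-6.92)^i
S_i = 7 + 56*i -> [7, 63, 119, 175, 231]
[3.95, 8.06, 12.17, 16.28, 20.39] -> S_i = 3.95 + 4.11*i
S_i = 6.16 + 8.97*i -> [6.16, 15.13, 24.1, 33.07, 42.04]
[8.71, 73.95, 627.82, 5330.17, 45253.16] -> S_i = 8.71*8.49^i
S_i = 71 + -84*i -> [71, -13, -97, -181, -265]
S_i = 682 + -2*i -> [682, 680, 678, 676, 674]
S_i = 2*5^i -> [2, 10, 50, 250, 1250]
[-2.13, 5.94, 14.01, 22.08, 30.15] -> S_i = -2.13 + 8.07*i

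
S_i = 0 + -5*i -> [0, -5, -10, -15, -20]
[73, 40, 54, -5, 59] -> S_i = Random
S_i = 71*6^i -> [71, 426, 2556, 15336, 92016]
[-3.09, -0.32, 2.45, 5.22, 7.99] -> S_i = -3.09 + 2.77*i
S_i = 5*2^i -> [5, 10, 20, 40, 80]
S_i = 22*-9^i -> [22, -198, 1782, -16038, 144342]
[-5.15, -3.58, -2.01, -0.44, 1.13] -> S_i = -5.15 + 1.57*i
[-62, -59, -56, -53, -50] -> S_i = -62 + 3*i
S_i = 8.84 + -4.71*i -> [8.84, 4.13, -0.58, -5.29, -10.0]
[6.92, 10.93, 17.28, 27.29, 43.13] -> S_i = 6.92*1.58^i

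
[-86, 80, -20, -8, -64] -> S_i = Random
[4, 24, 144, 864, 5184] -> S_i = 4*6^i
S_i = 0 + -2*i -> [0, -2, -4, -6, -8]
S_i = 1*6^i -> [1, 6, 36, 216, 1296]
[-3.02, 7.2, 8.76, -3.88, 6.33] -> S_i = Random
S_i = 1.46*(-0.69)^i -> [1.46, -1.01, 0.7, -0.48, 0.33]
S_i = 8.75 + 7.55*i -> [8.75, 16.3, 23.85, 31.4, 38.95]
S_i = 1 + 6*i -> [1, 7, 13, 19, 25]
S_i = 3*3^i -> [3, 9, 27, 81, 243]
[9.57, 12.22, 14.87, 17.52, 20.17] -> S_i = 9.57 + 2.65*i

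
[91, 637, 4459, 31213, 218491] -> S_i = 91*7^i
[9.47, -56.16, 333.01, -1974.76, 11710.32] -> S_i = 9.47*(-5.93)^i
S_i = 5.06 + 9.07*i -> [5.06, 14.13, 23.2, 32.27, 41.34]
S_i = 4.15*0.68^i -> [4.15, 2.82, 1.92, 1.3, 0.89]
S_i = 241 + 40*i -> [241, 281, 321, 361, 401]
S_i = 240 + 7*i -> [240, 247, 254, 261, 268]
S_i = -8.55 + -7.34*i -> [-8.55, -15.89, -23.23, -30.57, -37.91]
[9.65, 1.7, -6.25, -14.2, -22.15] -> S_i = 9.65 + -7.95*i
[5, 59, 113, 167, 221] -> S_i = 5 + 54*i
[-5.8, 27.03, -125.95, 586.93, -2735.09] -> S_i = -5.80*(-4.66)^i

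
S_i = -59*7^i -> [-59, -413, -2891, -20237, -141659]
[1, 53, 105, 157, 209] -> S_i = 1 + 52*i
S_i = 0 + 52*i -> [0, 52, 104, 156, 208]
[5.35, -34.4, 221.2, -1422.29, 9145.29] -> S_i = 5.35*(-6.43)^i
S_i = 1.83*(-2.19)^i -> [1.83, -4.01, 8.78, -19.22, 42.09]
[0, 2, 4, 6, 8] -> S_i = 0 + 2*i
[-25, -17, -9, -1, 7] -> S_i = -25 + 8*i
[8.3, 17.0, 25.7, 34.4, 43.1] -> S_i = 8.30 + 8.70*i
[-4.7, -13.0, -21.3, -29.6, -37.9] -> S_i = -4.70 + -8.30*i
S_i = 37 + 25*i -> [37, 62, 87, 112, 137]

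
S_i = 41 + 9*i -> [41, 50, 59, 68, 77]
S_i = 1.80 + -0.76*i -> [1.8, 1.04, 0.28, -0.48, -1.24]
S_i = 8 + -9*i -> [8, -1, -10, -19, -28]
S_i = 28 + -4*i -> [28, 24, 20, 16, 12]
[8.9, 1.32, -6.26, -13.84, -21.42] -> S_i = 8.90 + -7.58*i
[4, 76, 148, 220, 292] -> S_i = 4 + 72*i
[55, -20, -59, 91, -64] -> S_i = Random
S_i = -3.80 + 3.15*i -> [-3.8, -0.65, 2.5, 5.65, 8.8]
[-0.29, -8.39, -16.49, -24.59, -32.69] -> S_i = -0.29 + -8.10*i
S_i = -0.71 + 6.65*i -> [-0.71, 5.94, 12.59, 19.24, 25.89]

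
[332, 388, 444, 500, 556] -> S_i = 332 + 56*i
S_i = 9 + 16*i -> [9, 25, 41, 57, 73]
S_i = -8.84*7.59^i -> [-8.84, -67.1, -509.26, -3865.25, -29337.25]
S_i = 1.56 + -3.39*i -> [1.56, -1.83, -5.22, -8.61, -12.0]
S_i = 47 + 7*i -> [47, 54, 61, 68, 75]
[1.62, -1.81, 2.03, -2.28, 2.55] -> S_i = 1.62*(-1.12)^i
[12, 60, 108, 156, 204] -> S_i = 12 + 48*i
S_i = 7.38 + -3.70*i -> [7.38, 3.68, -0.02, -3.72, -7.42]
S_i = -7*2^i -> [-7, -14, -28, -56, -112]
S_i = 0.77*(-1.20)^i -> [0.77, -0.92, 1.11, -1.33, 1.6]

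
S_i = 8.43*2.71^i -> [8.43, 22.85, 61.91, 167.78, 454.68]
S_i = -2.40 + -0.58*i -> [-2.4, -2.98, -3.56, -4.14, -4.72]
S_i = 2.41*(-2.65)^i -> [2.41, -6.39, 16.92, -44.85, 118.85]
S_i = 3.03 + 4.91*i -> [3.03, 7.94, 12.85, 17.76, 22.67]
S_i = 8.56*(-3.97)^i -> [8.56, -33.98, 134.91, -535.61, 2126.36]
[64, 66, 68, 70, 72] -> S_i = 64 + 2*i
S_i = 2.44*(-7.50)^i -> [2.44, -18.3, 137.25, -1029.38, 7720.31]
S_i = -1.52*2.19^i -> [-1.52, -3.33, -7.29, -15.97, -34.96]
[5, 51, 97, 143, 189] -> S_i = 5 + 46*i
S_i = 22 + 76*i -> [22, 98, 174, 250, 326]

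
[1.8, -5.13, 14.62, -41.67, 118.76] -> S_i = 1.80*(-2.85)^i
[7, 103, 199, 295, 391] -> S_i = 7 + 96*i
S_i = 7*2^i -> [7, 14, 28, 56, 112]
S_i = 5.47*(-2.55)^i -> [5.47, -13.95, 35.57, -90.7, 231.29]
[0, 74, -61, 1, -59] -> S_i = Random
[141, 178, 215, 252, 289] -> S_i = 141 + 37*i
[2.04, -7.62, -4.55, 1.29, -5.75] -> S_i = Random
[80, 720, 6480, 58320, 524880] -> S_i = 80*9^i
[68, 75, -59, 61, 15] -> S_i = Random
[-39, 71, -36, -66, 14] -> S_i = Random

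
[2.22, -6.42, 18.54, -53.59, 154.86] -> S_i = 2.22*(-2.89)^i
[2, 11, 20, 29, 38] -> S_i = 2 + 9*i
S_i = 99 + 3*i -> [99, 102, 105, 108, 111]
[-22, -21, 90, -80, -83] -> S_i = Random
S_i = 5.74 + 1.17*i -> [5.74, 6.91, 8.08, 9.25, 10.42]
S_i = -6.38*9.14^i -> [-6.38, -58.31, -532.98, -4871.46, -44525.16]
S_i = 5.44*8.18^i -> [5.44, 44.5, 364.0, 2977.55, 24356.34]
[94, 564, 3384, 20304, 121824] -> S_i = 94*6^i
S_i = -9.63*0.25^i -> [-9.63, -2.41, -0.6, -0.15, -0.04]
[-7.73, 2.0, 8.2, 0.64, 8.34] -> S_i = Random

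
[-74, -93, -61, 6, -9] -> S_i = Random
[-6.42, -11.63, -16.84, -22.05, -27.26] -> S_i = -6.42 + -5.21*i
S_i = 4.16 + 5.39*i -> [4.16, 9.55, 14.94, 20.33, 25.72]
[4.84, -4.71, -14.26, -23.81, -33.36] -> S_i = 4.84 + -9.55*i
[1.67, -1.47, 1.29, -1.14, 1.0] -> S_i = 1.67*(-0.88)^i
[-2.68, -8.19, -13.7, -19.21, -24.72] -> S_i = -2.68 + -5.51*i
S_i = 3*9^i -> [3, 27, 243, 2187, 19683]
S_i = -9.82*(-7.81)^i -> [-9.82, 76.69, -598.98, 4678.05, -36535.55]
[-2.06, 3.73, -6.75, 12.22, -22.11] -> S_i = -2.06*(-1.81)^i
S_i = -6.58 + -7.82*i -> [-6.58, -14.4, -22.22, -30.04, -37.86]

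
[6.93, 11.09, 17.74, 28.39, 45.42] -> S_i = 6.93*1.60^i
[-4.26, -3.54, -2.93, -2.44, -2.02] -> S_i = -4.26*0.83^i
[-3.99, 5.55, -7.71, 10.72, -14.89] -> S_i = -3.99*(-1.39)^i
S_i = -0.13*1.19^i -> [-0.13, -0.15, -0.18, -0.22, -0.26]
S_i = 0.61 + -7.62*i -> [0.61, -7.01, -14.63, -22.25, -29.87]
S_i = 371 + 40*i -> [371, 411, 451, 491, 531]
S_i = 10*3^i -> [10, 30, 90, 270, 810]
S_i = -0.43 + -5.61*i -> [-0.43, -6.04, -11.65, -17.26, -22.87]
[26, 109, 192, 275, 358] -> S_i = 26 + 83*i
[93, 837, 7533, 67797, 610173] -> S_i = 93*9^i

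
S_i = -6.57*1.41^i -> [-6.57, -9.26, -13.06, -18.42, -25.97]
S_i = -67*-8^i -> [-67, 536, -4288, 34304, -274432]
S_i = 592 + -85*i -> [592, 507, 422, 337, 252]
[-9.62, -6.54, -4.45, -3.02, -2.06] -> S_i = -9.62*0.68^i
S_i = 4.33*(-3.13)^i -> [4.33, -13.55, 42.42, -132.78, 415.59]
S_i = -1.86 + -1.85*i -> [-1.86, -3.71, -5.56, -7.41, -9.26]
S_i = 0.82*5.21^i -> [0.82, 4.27, 22.26, 115.97, 604.18]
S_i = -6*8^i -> [-6, -48, -384, -3072, -24576]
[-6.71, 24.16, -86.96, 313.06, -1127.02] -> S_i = -6.71*(-3.60)^i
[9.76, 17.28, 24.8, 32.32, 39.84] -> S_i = 9.76 + 7.52*i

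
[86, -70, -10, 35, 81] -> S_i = Random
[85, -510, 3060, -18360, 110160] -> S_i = 85*-6^i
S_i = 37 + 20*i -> [37, 57, 77, 97, 117]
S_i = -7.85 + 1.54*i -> [-7.85, -6.31, -4.77, -3.23, -1.69]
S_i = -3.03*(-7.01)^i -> [-3.03, 21.24, -148.89, 1043.75, -7316.69]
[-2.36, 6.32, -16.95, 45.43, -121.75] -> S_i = -2.36*(-2.68)^i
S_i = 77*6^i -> [77, 462, 2772, 16632, 99792]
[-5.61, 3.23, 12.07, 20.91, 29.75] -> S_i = -5.61 + 8.84*i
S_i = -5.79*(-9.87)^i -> [-5.79, 57.15, -564.04, 5567.11, -54947.4]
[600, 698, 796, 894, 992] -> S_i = 600 + 98*i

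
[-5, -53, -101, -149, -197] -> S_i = -5 + -48*i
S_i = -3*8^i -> [-3, -24, -192, -1536, -12288]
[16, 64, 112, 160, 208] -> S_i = 16 + 48*i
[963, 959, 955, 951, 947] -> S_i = 963 + -4*i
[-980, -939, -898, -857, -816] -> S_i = -980 + 41*i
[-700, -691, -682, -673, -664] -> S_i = -700 + 9*i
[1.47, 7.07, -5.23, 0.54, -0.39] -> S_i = Random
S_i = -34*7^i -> [-34, -238, -1666, -11662, -81634]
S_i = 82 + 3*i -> [82, 85, 88, 91, 94]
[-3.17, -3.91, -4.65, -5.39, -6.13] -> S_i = -3.17 + -0.74*i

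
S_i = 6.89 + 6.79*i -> [6.89, 13.68, 20.47, 27.26, 34.05]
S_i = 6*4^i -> [6, 24, 96, 384, 1536]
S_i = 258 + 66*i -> [258, 324, 390, 456, 522]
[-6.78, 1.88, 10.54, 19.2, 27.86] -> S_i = -6.78 + 8.66*i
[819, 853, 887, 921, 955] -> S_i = 819 + 34*i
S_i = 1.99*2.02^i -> [1.99, 4.02, 8.12, 16.4, 33.13]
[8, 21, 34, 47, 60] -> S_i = 8 + 13*i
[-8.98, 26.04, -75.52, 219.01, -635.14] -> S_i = -8.98*(-2.90)^i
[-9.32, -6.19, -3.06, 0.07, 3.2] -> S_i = -9.32 + 3.13*i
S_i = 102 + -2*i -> [102, 100, 98, 96, 94]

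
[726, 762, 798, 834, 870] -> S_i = 726 + 36*i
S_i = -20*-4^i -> [-20, 80, -320, 1280, -5120]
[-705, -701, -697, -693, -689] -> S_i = -705 + 4*i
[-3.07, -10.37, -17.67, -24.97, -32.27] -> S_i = -3.07 + -7.30*i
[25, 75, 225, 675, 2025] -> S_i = 25*3^i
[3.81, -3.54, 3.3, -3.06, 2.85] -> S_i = 3.81*(-0.93)^i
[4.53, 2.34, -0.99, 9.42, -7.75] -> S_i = Random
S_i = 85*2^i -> [85, 170, 340, 680, 1360]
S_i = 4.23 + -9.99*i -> [4.23, -5.76, -15.75, -25.74, -35.73]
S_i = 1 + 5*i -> [1, 6, 11, 16, 21]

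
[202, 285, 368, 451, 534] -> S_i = 202 + 83*i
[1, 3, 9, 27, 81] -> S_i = 1*3^i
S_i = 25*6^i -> [25, 150, 900, 5400, 32400]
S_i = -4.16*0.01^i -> [-4.16, -0.04, -0.0, -0.0, -0.0]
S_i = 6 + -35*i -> [6, -29, -64, -99, -134]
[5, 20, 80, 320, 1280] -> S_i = 5*4^i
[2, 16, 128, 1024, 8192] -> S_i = 2*8^i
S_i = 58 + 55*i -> [58, 113, 168, 223, 278]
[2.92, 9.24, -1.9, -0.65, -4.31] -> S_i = Random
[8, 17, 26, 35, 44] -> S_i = 8 + 9*i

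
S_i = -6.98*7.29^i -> [-6.98, -50.88, -370.95, -2704.2, -19713.58]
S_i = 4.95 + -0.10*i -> [4.95, 4.85, 4.75, 4.65, 4.55]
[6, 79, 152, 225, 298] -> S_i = 6 + 73*i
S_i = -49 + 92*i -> [-49, 43, 135, 227, 319]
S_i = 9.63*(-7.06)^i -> [9.63, -67.99, 479.99, -3388.76, 23924.62]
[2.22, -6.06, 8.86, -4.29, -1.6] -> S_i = Random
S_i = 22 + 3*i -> [22, 25, 28, 31, 34]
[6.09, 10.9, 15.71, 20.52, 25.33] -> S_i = 6.09 + 4.81*i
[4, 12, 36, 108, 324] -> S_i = 4*3^i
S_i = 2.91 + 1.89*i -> [2.91, 4.8, 6.69, 8.58, 10.47]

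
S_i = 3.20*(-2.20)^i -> [3.2, -7.04, 15.49, -34.07, 74.96]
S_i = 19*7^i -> [19, 133, 931, 6517, 45619]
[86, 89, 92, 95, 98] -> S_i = 86 + 3*i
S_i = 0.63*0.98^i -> [0.63, 0.62, 0.61, 0.59, 0.58]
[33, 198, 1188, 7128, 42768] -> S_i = 33*6^i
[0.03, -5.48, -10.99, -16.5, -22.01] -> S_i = 0.03 + -5.51*i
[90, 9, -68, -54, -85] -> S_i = Random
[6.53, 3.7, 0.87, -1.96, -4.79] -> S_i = 6.53 + -2.83*i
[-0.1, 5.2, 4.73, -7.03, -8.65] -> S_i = Random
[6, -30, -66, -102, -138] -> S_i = 6 + -36*i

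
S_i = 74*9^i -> [74, 666, 5994, 53946, 485514]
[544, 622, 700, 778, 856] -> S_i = 544 + 78*i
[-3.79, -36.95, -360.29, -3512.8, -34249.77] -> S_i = -3.79*9.75^i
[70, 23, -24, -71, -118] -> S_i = 70 + -47*i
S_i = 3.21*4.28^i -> [3.21, 13.74, 58.8, 251.67, 1077.16]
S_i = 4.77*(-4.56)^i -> [4.77, -21.75, 99.19, -452.29, 2062.42]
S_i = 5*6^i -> [5, 30, 180, 1080, 6480]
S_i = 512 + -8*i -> [512, 504, 496, 488, 480]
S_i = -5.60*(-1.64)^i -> [-5.6, 9.18, -15.06, 24.7, -40.51]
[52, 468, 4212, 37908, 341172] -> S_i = 52*9^i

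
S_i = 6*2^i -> [6, 12, 24, 48, 96]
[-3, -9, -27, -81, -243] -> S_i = -3*3^i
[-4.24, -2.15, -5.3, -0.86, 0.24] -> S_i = Random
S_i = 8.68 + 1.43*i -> [8.68, 10.11, 11.54, 12.97, 14.4]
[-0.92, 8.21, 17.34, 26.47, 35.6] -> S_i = -0.92 + 9.13*i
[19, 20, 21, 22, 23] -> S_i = 19 + 1*i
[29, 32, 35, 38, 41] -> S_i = 29 + 3*i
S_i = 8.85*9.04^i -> [8.85, 80.0, 723.24, 6538.05, 59104.02]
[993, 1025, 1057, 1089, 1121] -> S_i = 993 + 32*i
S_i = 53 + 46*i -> [53, 99, 145, 191, 237]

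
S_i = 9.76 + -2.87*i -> [9.76, 6.89, 4.02, 1.15, -1.72]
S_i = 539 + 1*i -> [539, 540, 541, 542, 543]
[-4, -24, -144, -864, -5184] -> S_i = -4*6^i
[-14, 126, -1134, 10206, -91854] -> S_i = -14*-9^i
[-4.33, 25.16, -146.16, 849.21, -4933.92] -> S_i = -4.33*(-5.81)^i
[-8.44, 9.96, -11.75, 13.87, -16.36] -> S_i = -8.44*(-1.18)^i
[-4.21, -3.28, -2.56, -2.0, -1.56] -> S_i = -4.21*0.78^i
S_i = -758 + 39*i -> [-758, -719, -680, -641, -602]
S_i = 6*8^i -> [6, 48, 384, 3072, 24576]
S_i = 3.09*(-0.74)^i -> [3.09, -2.29, 1.69, -1.25, 0.93]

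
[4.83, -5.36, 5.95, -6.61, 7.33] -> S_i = 4.83*(-1.11)^i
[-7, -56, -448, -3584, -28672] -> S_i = -7*8^i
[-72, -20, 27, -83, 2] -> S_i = Random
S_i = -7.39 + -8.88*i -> [-7.39, -16.27, -25.15, -34.03, -42.91]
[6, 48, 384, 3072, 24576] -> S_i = 6*8^i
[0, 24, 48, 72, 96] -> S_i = 0 + 24*i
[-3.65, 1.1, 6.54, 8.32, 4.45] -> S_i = Random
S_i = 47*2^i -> [47, 94, 188, 376, 752]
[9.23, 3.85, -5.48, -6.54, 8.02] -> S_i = Random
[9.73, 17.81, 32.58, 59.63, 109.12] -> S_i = 9.73*1.83^i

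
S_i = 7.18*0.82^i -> [7.18, 5.89, 4.83, 3.96, 3.25]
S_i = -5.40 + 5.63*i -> [-5.4, 0.23, 5.86, 11.49, 17.12]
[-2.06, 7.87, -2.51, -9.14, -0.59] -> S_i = Random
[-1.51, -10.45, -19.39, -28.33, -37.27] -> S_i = -1.51 + -8.94*i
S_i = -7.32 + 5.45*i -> [-7.32, -1.87, 3.58, 9.03, 14.48]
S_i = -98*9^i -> [-98, -882, -7938, -71442, -642978]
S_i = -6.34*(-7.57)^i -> [-6.34, 47.99, -363.31, 2750.28, -20819.62]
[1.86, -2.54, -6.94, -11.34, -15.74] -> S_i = 1.86 + -4.40*i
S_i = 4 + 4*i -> [4, 8, 12, 16, 20]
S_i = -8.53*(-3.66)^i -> [-8.53, 31.22, -114.26, 418.21, -1530.64]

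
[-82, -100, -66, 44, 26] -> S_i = Random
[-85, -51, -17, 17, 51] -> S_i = -85 + 34*i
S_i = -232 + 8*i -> [-232, -224, -216, -208, -200]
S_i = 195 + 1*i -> [195, 196, 197, 198, 199]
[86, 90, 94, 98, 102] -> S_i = 86 + 4*i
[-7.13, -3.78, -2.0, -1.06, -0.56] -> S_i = -7.13*0.53^i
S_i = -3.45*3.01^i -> [-3.45, -10.38, -31.26, -94.08, -283.19]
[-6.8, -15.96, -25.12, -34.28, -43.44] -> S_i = -6.80 + -9.16*i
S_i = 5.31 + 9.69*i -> [5.31, 15.0, 24.69, 34.38, 44.07]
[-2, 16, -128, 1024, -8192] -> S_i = -2*-8^i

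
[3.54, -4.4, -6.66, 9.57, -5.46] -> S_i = Random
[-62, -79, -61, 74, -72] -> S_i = Random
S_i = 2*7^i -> [2, 14, 98, 686, 4802]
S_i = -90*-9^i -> [-90, 810, -7290, 65610, -590490]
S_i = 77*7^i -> [77, 539, 3773, 26411, 184877]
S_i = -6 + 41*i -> [-6, 35, 76, 117, 158]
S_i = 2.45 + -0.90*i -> [2.45, 1.55, 0.65, -0.25, -1.15]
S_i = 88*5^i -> [88, 440, 2200, 11000, 55000]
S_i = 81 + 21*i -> [81, 102, 123, 144, 165]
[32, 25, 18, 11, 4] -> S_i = 32 + -7*i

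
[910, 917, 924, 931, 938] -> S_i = 910 + 7*i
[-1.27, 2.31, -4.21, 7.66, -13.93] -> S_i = -1.27*(-1.82)^i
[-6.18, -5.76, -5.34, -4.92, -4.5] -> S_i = -6.18 + 0.42*i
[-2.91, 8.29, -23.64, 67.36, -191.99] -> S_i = -2.91*(-2.85)^i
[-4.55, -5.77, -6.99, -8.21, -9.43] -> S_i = -4.55 + -1.22*i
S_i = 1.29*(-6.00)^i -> [1.29, -7.74, 46.44, -278.64, 1671.84]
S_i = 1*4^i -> [1, 4, 16, 64, 256]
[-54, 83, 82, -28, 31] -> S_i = Random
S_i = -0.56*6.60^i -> [-0.56, -3.7, -24.39, -161.0, -1062.59]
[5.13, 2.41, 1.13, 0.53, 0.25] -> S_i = 5.13*0.47^i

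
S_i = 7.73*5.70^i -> [7.73, 44.06, 251.15, 1431.54, 8159.79]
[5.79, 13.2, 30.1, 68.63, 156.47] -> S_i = 5.79*2.28^i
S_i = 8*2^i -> [8, 16, 32, 64, 128]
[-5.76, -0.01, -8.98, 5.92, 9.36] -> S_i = Random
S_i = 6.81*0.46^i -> [6.81, 3.13, 1.44, 0.66, 0.3]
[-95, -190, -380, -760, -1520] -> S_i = -95*2^i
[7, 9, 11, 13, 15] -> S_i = 7 + 2*i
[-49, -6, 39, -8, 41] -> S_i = Random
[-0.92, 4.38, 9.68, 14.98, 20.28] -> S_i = -0.92 + 5.30*i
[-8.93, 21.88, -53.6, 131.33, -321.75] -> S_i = -8.93*(-2.45)^i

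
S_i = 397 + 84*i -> [397, 481, 565, 649, 733]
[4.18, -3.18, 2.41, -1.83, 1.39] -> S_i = 4.18*(-0.76)^i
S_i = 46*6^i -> [46, 276, 1656, 9936, 59616]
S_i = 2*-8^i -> [2, -16, 128, -1024, 8192]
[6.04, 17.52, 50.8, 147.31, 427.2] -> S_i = 6.04*2.90^i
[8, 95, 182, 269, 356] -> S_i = 8 + 87*i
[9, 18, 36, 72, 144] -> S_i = 9*2^i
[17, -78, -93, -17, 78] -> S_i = Random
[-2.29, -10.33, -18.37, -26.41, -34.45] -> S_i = -2.29 + -8.04*i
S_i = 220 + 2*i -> [220, 222, 224, 226, 228]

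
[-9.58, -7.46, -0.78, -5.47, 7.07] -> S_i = Random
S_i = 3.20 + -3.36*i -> [3.2, -0.16, -3.52, -6.88, -10.24]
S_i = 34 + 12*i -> [34, 46, 58, 70, 82]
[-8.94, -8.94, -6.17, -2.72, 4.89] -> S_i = Random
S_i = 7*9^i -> [7, 63, 567, 5103, 45927]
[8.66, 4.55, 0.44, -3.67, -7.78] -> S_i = 8.66 + -4.11*i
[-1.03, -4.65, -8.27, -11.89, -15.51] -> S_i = -1.03 + -3.62*i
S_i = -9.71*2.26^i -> [-9.71, -21.94, -49.59, -112.08, -253.31]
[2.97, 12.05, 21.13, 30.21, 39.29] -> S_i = 2.97 + 9.08*i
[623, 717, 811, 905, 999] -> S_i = 623 + 94*i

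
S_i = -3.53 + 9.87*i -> [-3.53, 6.34, 16.21, 26.08, 35.95]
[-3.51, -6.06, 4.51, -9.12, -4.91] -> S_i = Random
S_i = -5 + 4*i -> [-5, -1, 3, 7, 11]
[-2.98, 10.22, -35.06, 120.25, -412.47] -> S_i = -2.98*(-3.43)^i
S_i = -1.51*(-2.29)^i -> [-1.51, 3.46, -7.92, 18.13, -41.53]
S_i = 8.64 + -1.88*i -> [8.64, 6.76, 4.88, 3.0, 1.12]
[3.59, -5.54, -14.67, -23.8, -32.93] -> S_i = 3.59 + -9.13*i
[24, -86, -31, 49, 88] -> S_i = Random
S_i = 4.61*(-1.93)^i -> [4.61, -8.9, 17.17, -33.14, 63.96]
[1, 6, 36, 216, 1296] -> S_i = 1*6^i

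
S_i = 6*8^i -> [6, 48, 384, 3072, 24576]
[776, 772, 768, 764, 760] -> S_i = 776 + -4*i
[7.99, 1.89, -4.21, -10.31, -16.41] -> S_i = 7.99 + -6.10*i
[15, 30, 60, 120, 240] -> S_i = 15*2^i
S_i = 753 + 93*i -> [753, 846, 939, 1032, 1125]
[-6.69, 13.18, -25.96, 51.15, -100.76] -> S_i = -6.69*(-1.97)^i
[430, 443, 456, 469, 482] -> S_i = 430 + 13*i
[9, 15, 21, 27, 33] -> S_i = 9 + 6*i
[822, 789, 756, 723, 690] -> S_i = 822 + -33*i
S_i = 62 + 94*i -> [62, 156, 250, 344, 438]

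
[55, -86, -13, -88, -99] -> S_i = Random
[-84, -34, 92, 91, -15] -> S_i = Random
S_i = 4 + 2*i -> [4, 6, 8, 10, 12]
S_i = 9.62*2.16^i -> [9.62, 20.78, 44.88, 96.95, 209.41]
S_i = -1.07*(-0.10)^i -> [-1.07, 0.11, -0.01, 0.0, -0.0]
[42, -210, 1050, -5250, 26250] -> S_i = 42*-5^i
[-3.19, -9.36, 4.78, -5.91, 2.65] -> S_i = Random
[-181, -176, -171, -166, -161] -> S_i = -181 + 5*i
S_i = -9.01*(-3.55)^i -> [-9.01, 31.99, -113.55, 403.1, -1431.0]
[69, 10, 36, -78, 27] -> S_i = Random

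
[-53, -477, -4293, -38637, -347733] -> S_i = -53*9^i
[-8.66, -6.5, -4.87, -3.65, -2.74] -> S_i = -8.66*0.75^i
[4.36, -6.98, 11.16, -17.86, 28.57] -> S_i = 4.36*(-1.60)^i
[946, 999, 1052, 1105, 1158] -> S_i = 946 + 53*i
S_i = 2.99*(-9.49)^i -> [2.99, -28.38, 269.28, -2555.46, 24251.36]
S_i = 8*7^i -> [8, 56, 392, 2744, 19208]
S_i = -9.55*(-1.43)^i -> [-9.55, 13.66, -19.53, 27.93, -39.93]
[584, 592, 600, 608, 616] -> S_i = 584 + 8*i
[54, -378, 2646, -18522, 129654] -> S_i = 54*-7^i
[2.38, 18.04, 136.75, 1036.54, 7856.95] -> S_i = 2.38*7.58^i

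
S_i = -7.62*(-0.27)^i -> [-7.62, 2.06, -0.56, 0.15, -0.04]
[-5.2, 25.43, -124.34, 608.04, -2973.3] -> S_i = -5.20*(-4.89)^i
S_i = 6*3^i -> [6, 18, 54, 162, 486]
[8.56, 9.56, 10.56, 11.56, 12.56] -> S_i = 8.56 + 1.00*i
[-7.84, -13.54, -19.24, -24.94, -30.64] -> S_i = -7.84 + -5.70*i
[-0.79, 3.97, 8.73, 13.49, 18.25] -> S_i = -0.79 + 4.76*i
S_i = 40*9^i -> [40, 360, 3240, 29160, 262440]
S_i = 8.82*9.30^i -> [8.82, 82.03, 762.84, 7094.43, 65978.19]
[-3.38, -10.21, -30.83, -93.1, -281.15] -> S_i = -3.38*3.02^i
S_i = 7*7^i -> [7, 49, 343, 2401, 16807]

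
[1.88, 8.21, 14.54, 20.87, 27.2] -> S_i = 1.88 + 6.33*i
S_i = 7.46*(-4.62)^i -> [7.46, -34.47, 159.23, -735.64, 3398.65]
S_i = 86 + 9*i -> [86, 95, 104, 113, 122]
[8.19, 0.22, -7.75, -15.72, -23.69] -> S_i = 8.19 + -7.97*i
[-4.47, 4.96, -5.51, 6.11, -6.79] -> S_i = -4.47*(-1.11)^i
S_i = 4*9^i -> [4, 36, 324, 2916, 26244]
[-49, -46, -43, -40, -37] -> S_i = -49 + 3*i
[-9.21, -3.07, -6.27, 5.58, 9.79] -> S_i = Random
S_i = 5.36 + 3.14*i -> [5.36, 8.5, 11.64, 14.78, 17.92]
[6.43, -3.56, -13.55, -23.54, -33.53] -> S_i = 6.43 + -9.99*i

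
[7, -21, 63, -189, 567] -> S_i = 7*-3^i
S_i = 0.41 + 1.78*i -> [0.41, 2.19, 3.97, 5.75, 7.53]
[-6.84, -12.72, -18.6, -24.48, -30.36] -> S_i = -6.84 + -5.88*i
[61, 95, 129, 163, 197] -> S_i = 61 + 34*i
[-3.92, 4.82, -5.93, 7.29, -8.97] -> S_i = -3.92*(-1.23)^i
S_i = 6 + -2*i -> [6, 4, 2, 0, -2]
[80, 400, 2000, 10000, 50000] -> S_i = 80*5^i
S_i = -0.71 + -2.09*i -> [-0.71, -2.8, -4.89, -6.98, -9.07]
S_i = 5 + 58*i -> [5, 63, 121, 179, 237]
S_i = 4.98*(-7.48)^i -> [4.98, -37.25, 278.63, -2084.17, 15589.63]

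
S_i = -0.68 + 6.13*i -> [-0.68, 5.45, 11.58, 17.71, 23.84]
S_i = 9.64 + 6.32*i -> [9.64, 15.96, 22.28, 28.6, 34.92]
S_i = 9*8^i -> [9, 72, 576, 4608, 36864]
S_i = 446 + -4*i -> [446, 442, 438, 434, 430]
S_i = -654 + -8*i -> [-654, -662, -670, -678, -686]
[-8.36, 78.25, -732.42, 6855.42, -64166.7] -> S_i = -8.36*(-9.36)^i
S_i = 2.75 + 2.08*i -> [2.75, 4.83, 6.91, 8.99, 11.07]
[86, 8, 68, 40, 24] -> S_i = Random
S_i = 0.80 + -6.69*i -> [0.8, -5.89, -12.58, -19.27, -25.96]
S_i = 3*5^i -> [3, 15, 75, 375, 1875]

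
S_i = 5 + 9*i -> [5, 14, 23, 32, 41]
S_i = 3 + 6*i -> [3, 9, 15, 21, 27]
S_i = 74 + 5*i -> [74, 79, 84, 89, 94]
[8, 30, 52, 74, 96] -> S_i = 8 + 22*i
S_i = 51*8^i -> [51, 408, 3264, 26112, 208896]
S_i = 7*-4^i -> [7, -28, 112, -448, 1792]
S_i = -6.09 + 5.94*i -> [-6.09, -0.15, 5.79, 11.73, 17.67]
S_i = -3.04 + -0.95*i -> [-3.04, -3.99, -4.94, -5.89, -6.84]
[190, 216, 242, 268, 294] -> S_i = 190 + 26*i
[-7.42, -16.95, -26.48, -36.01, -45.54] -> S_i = -7.42 + -9.53*i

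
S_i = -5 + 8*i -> [-5, 3, 11, 19, 27]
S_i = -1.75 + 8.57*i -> [-1.75, 6.82, 15.39, 23.96, 32.53]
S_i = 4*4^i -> [4, 16, 64, 256, 1024]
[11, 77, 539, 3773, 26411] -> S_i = 11*7^i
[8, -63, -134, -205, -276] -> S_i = 8 + -71*i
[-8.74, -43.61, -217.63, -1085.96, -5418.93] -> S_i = -8.74*4.99^i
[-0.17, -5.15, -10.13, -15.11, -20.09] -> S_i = -0.17 + -4.98*i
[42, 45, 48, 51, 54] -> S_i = 42 + 3*i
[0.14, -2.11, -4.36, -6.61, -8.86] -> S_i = 0.14 + -2.25*i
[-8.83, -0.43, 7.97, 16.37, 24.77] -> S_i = -8.83 + 8.40*i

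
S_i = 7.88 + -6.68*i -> [7.88, 1.2, -5.48, -12.16, -18.84]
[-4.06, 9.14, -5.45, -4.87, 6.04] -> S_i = Random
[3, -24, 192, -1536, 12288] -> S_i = 3*-8^i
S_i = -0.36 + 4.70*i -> [-0.36, 4.34, 9.04, 13.74, 18.44]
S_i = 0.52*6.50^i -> [0.52, 3.38, 21.97, 142.8, 928.23]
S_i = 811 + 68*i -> [811, 879, 947, 1015, 1083]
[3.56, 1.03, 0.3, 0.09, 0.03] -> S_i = 3.56*0.29^i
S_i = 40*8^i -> [40, 320, 2560, 20480, 163840]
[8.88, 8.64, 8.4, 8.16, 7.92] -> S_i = 8.88 + -0.24*i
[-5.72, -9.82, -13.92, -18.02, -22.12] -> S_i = -5.72 + -4.10*i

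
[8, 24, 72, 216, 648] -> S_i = 8*3^i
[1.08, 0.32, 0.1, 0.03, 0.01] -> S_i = 1.08*0.30^i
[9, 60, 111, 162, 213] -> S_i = 9 + 51*i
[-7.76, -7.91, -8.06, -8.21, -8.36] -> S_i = -7.76 + -0.15*i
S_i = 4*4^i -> [4, 16, 64, 256, 1024]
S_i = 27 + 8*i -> [27, 35, 43, 51, 59]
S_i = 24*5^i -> [24, 120, 600, 3000, 15000]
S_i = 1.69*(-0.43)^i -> [1.69, -0.73, 0.31, -0.13, 0.06]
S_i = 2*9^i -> [2, 18, 162, 1458, 13122]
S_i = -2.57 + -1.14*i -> [-2.57, -3.71, -4.85, -5.99, -7.13]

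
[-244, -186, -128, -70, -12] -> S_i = -244 + 58*i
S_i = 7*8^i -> [7, 56, 448, 3584, 28672]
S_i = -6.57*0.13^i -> [-6.57, -0.85, -0.11, -0.01, -0.0]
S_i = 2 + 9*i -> [2, 11, 20, 29, 38]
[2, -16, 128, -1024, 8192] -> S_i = 2*-8^i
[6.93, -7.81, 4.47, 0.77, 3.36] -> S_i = Random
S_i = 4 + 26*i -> [4, 30, 56, 82, 108]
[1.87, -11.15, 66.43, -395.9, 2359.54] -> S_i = 1.87*(-5.96)^i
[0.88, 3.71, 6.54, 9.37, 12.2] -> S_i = 0.88 + 2.83*i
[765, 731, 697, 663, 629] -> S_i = 765 + -34*i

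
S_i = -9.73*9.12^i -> [-9.73, -88.74, -809.29, -7380.7, -67311.95]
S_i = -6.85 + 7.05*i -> [-6.85, 0.2, 7.25, 14.3, 21.35]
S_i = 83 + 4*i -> [83, 87, 91, 95, 99]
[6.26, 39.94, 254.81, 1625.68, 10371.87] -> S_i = 6.26*6.38^i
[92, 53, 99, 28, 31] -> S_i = Random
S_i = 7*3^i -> [7, 21, 63, 189, 567]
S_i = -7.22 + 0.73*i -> [-7.22, -6.49, -5.76, -5.03, -4.3]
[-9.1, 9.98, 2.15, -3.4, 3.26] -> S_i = Random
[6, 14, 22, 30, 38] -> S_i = 6 + 8*i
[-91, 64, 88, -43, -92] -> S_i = Random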